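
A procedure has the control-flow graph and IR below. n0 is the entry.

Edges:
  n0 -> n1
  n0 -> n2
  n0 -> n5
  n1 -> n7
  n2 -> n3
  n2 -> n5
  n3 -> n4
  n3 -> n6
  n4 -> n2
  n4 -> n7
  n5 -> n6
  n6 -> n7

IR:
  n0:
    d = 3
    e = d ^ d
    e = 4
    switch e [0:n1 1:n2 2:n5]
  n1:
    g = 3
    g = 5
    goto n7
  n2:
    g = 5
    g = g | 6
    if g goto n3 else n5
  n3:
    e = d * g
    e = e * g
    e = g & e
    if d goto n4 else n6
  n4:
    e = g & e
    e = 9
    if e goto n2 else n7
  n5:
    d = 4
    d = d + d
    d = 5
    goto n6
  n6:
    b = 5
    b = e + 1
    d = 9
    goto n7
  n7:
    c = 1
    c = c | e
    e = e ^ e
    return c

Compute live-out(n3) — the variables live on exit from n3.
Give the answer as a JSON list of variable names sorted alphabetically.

def/use:
  n0 def {d,e} use ∅
  n1 def {g} use ∅
  n2 def {g} use ∅
  n3 def {e} use {d,g}
  n4 def {e} use {e,g}
  n5 def {d} use ∅
  n6 def {b,d} use {e}
  n7 def {c,e} use {e}

Liveness:
  live n0: ∅→{d,e}
  live n1: {e}→{e}
  live n2: {d,e}→{d,e,g}
  live n3: {d,g}→{d,e,g}
  live n4: {d,e,g}→{d,e}
  live n5: {e}→{e}
  live n6: {e}→{e}
  live n7: {e}→∅

live-out(n3) = ["d", "e", "g"]

Answer: ["d", "e", "g"]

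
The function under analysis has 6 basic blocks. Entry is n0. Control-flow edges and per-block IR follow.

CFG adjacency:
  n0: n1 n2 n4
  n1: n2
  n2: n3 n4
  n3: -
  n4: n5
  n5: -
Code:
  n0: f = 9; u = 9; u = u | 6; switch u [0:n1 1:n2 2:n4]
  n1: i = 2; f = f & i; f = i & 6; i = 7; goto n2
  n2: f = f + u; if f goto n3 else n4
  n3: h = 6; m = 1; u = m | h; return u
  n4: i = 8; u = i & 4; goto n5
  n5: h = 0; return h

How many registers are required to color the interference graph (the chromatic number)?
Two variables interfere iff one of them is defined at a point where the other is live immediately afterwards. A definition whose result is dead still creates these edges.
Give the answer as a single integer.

Answer: 3

Working:
def/use:
  n0 def {f,u} use ∅
  n1 def {f,i} use {f}
  n2 def {f} use {f,u}
  n3 def {h,m,u} use ∅
  n4 def {i,u} use ∅
  n5 def {h} use ∅

Liveness:
  n0 li=∅ lo={f,u}
  n1 li={f,u} lo={f,u}
  n2 li={f,u} lo=∅
  n3 li=∅ lo=∅
  n4 li=∅ lo=∅
  n5 li=∅ lo=∅

Interference:
  f↔{i,u}
  h↔{m}
  i↔{f,u}
  m↔{h}
  u↔{f,i}

Chromatic number:
  {f,i,u} pairwise interfere (3-clique) ⇒ χ ≥ 3
  3-colouring: c0={f,h}  c1={i,m}  c2={u}
  χ = 3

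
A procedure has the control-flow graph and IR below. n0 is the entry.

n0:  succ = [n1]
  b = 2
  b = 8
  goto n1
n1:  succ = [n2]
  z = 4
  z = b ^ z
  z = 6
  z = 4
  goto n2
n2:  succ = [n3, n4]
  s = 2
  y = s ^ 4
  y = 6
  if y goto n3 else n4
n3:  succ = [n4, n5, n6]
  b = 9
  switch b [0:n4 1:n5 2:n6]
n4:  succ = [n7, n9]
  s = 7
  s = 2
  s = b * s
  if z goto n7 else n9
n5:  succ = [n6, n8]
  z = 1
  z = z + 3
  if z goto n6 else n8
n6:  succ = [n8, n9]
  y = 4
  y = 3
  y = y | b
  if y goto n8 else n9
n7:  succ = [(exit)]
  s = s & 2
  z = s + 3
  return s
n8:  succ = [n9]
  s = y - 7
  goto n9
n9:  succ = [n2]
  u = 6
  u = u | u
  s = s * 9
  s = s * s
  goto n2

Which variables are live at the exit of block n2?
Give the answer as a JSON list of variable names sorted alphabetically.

Answer: ["b", "s", "y", "z"]

Analysis:
Block summaries:
  n0: {b} / ∅
  n1: {z} / {b}
  n2: {s,y} / ∅
  n3: {b} / ∅
  n4: {s} / {b,z}
  n5: {z} / ∅
  n6: {y} / {b}
  n7: {s,z} / {s}
  n8: {s} / {y}
  n9: {s,u} / {s}

Live sets:
  n0 li=∅ lo={b}
  n1 li={b} lo={b,z}
  n2 li={b,z} lo={b,s,y,z}
  n3 li={s,y,z} lo={b,s,y,z}
  n4 li={b,z} lo={b,s,z}
  n5 li={b,s,y} lo={b,s,y,z}
  n6 li={b,s,z} lo={b,s,y,z}
  n7 li={s} lo=∅
  n8 li={b,y,z} lo={b,s,z}
  n9 li={b,s,z} lo={b,z}

live-out(n2) = ["b", "s", "y", "z"]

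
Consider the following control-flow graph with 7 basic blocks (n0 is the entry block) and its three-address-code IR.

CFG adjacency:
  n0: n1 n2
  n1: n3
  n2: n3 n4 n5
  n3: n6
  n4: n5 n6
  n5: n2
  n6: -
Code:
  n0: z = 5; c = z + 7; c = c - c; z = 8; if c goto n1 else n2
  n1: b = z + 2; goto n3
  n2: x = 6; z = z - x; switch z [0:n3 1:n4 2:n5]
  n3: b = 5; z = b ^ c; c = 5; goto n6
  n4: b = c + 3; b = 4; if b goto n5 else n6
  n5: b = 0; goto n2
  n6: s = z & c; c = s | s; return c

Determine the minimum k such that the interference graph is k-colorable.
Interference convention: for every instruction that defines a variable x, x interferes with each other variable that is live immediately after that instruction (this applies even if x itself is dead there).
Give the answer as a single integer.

Answer: 3

Derivation:
Block summaries:
  n0 def {c,z} use ∅
  n1 def {b} use {z}
  n2 def {x,z} use {z}
  n3 def {b,c,z} use {c}
  n4 def {b} use {c}
  n5 def {b} use ∅
  n6 def {c,s} use {c,z}

Liveness:
  live n0: ∅→{c,z}
  live n1: {c,z}→{c}
  live n2: {c,z}→{c,z}
  live n3: {c}→{c,z}
  live n4: {c,z}→{c,z}
  live n5: {c,z}→{c,z}
  live n6: {c,z}→∅

Interference:
  b: {c,z}
  c: {b,x,z}
  s: ∅
  x: {c,z}
  z: {b,c,x}

Chromatic number:
  clique {b,c,z} ⇒ need ≥ 3
  assign b→r2 c→r0 s→r0 x→r2 z→r1 — no edge inside a register ⇒ χ ≤ 3
  χ = 3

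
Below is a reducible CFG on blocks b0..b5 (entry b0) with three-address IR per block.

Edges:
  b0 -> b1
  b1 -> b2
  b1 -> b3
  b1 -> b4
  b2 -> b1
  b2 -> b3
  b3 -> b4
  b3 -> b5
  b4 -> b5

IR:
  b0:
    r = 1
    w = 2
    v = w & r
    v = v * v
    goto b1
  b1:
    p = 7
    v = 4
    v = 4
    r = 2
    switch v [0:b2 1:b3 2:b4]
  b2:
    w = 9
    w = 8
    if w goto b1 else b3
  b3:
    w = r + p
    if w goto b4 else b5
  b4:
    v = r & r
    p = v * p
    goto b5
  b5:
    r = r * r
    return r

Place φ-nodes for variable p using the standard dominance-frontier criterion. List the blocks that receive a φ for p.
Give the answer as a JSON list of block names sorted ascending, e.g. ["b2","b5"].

idom tree: b1←b0 b2←b1 b3←b1 b4←b1 b5←b1
Dom∩ at merges:
  b1: preds {b0,b2}: {b0} ∩ {b0,b1,b2} = {b0}; idom=b0
  b3: preds {b1,b2}: {b0,b1} ∩ {b0,b1,b2} = {b0,b1}; idom=b1
  b4: preds {b1,b3}: {b0,b1} ∩ {b0,b1,b3} = {b0,b1}; idom=b1
  b5: preds {b3,b4}: {b0,b1,b3} ∩ {b0,b1,b4} = {b0,b1}; idom=b1

Frontier:
  b1←b0: walk · to b0
  b1←b2: walk b2→b1 to b0
  b3←b1: walk · to b1
  b3←b2: walk b2 to b1
  b4←b1: walk · to b1
  b4←b3: walk b3 to b1
  b5←b3: walk b3 to b1
  b5←b4: walk b4 to b1
  DF(b0)=∅
  DF(b1)={b1}
  DF(b2)={b1,b3}
  DF(b3)={b4,b5}
  DF(b4)={b5}
  DF(b5)=∅

φ for p: defs {b1,b4}
  DF⁺ = {b1,b5}

Answer: ["b1", "b5"]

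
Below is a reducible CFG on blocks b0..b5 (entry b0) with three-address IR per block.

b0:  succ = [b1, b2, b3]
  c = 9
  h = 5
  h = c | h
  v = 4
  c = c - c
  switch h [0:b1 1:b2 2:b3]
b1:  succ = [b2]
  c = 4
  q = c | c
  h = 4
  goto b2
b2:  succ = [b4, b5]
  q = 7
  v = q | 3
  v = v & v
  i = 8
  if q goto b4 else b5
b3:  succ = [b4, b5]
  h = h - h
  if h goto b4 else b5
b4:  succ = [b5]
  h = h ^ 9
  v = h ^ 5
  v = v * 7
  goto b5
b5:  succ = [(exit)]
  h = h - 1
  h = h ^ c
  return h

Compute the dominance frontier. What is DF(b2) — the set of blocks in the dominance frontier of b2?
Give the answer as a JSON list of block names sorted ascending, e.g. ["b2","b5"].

Answer: ["b4", "b5"]

Analysis:
idom tree: b1←b0 b2←b0 b3←b0 b4←b0 b5←b0
Dom∩ at merges:
  b2: preds {b0,b1}: {b0} ∩ {b0,b1} = {b0}; idom=b0
  b4: preds {b2,b3}: {b0,b2} ∩ {b0,b3} = {b0}; idom=b0
  b5: preds {b2,b3,b4}: {b0,b2} ∩ {b0,b3} ∩ {b0,b4} = {b0}; idom=b0

DF derivation:
  join b2 pred b0: · stop@b0
  join b2 pred b1: b1 stop@b0
  join b4 pred b2: b2 stop@b0
  join b4 pred b3: b3 stop@b0
  join b5 pred b2: b2 stop@b0
  join b5 pred b3: b3 stop@b0
  join b5 pred b4: b4 stop@b0
  b0 → ∅
  b1 → {b2}
  b2 → {b4,b5}
  b3 → {b4,b5}
  b4 → {b5}
  b5 → ∅

DF(b2) = ["b4", "b5"]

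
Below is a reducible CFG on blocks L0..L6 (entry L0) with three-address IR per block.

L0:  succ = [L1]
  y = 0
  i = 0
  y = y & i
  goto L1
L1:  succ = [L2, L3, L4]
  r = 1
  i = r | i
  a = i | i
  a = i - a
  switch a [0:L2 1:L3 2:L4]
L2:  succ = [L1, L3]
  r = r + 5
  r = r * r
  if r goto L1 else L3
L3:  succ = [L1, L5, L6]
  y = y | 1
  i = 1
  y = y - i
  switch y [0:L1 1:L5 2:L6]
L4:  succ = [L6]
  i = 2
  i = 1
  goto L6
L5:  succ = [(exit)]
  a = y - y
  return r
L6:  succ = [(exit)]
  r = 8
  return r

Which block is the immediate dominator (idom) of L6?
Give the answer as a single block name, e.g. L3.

Answer: L1

Working:
idom tree: L1←L0 L2←L1 L3←L1 L4←L1 L5←L3 L6←L1
Join-block Dom:
  L1: preds {L0,L2,L3}: {L0} ∩ {L0,L1,L2} ∩ {L0,L1,L3} = {L0}; idom=L0
  L3: preds {L1,L2}: {L0,L1} ∩ {L0,L1,L2} = {L0,L1}; idom=L1
  L6: preds {L3,L4}: {L0,L1,L3} ∩ {L0,L1,L4} = {L0,L1}; idom=L1

idom(L6) = L1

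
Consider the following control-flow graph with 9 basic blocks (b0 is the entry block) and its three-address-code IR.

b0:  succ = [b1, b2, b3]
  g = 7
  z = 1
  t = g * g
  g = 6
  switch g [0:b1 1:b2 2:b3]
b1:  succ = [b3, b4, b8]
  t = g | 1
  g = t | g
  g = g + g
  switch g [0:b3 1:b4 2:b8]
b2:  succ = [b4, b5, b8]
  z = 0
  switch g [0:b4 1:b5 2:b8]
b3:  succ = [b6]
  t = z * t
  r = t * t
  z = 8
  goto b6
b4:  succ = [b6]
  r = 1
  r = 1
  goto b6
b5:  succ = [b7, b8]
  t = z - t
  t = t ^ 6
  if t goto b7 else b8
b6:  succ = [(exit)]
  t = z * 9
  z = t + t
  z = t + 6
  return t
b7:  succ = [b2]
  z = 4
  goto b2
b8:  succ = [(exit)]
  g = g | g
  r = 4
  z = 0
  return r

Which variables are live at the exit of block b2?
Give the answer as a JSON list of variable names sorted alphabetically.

Per-block:
  b0 def {g,t,z} use ∅
  b1 def {g,t} use {g}
  b2 def {z} use {g}
  b3 def {r,t,z} use {t,z}
  b4 def {r} use ∅
  b5 def {t} use {t,z}
  b6 def {t,z} use {z}
  b7 def {z} use ∅
  b8 def {g,r,z} use {g}

Live sets:
  b0: in=∅ out={g,t,z}
  b1: in={g,z} out={g,t,z}
  b2: in={g,t} out={g,t,z}
  b3: in={t,z} out={z}
  b4: in={z} out={z}
  b5: in={g,t,z} out={g,t}
  b6: in={z} out=∅
  b7: in={g,t} out={g,t}
  b8: in={g} out=∅

live-out(b2) = ["g", "t", "z"]

Answer: ["g", "t", "z"]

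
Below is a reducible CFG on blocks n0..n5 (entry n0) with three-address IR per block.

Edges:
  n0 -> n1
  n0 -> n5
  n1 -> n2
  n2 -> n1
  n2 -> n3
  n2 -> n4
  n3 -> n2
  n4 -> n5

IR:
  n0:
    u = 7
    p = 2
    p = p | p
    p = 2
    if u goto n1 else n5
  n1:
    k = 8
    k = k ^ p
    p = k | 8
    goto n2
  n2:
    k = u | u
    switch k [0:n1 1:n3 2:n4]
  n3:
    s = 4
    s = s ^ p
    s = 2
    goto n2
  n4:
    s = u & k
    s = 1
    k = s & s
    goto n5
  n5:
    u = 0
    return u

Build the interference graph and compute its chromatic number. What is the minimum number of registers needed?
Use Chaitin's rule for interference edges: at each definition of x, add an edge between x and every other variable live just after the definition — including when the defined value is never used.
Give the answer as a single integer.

def/use:
  n0: def={p,u} ue=∅
  n1: def={k,p} ue={p}
  n2: def={k} ue={u}
  n3: def={s} ue={p}
  n4: def={k,s} ue={k,u}
  n5: def={u} ue=∅

Backward fixpoint:
  n0: in=∅ out={p,u}
  n1: in={p,u} out={p,u}
  n2: in={p,u} out={k,p,u}
  n3: in={p,u} out={p,u}
  n4: in={k,u} out=∅
  n5: in=∅ out=∅

Interference:
  k: {p,u}
  p: {k,s,u}
  s: {p,u}
  u: {k,p,s}

Registers:
  clique {k,p,u} ⇒ need ≥ 3
  3-colouring: r0={p}  r1={u}  r2={k,s}
  χ = 3

Answer: 3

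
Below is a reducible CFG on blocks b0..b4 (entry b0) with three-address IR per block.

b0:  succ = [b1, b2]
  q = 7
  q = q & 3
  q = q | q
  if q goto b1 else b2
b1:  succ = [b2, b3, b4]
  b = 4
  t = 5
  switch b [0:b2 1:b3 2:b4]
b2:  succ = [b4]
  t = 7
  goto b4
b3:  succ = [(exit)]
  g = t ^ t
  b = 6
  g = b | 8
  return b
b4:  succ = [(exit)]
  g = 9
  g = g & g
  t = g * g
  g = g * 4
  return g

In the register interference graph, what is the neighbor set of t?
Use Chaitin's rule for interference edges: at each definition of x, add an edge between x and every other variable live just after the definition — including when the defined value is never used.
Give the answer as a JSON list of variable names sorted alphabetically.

Answer: ["b", "g"]

Derivation:
Per-block:
  b0 def {q} use ∅
  b1 def {b,t} use ∅
  b2 def {t} use ∅
  b3 def {b,g} use {t}
  b4 def {g,t} use ∅

Backward fixpoint:
  b0 li=∅ lo=∅
  b1 li=∅ lo={t}
  b2 li=∅ lo=∅
  b3 li={t} lo=∅
  b4 li=∅ lo=∅

Conflict graph:
  b↔{g,t}
  g↔{b,t}
  q↔∅
  t↔{b,g}

N(t) = ["b", "g"]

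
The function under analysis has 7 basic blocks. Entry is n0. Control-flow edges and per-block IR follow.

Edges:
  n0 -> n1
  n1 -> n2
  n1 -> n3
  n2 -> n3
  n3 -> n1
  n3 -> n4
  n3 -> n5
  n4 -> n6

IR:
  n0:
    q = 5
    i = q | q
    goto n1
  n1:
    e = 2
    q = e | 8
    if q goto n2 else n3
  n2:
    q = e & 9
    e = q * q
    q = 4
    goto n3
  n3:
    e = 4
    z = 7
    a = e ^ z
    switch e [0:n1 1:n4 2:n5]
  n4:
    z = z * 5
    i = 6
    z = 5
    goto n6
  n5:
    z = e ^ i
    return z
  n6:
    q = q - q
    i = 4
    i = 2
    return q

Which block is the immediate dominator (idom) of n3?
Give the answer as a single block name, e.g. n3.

idom tree: n1←n0 n2←n1 n3←n1 n4←n3 n5←n3 n6←n4
Dom∩ at merges:
  n1: preds {n0,n3}: {n0} ∩ {n0,n1,n3} = {n0}; idom=n0
  n3: preds {n1,n2}: {n0,n1} ∩ {n0,n1,n2} = {n0,n1}; idom=n1

idom(n3) = n1

Answer: n1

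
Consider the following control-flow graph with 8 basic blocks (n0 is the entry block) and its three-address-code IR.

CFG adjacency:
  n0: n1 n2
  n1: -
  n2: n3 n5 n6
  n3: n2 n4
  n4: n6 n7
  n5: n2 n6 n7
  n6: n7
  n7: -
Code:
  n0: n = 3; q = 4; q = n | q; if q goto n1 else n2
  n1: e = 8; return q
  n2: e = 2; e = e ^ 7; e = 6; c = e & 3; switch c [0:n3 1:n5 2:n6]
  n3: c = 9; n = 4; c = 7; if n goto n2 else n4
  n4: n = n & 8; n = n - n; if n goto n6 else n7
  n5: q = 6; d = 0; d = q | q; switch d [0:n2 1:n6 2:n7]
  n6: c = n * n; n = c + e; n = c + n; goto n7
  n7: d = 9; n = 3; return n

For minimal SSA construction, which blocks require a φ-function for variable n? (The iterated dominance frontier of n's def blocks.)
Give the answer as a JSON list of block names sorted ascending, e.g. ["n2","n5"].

Answer: ["n2", "n6", "n7"]

Working:
idom tree: n1←n0 n2←n0 n3←n2 n4←n3 n5←n2 n6←n2 n7←n2
Dom at joins:
  n2: preds {n0,n3,n5}: {n0} ∩ {n0,n2,n3} ∩ {n0,n2,n5} = {n0}; idom=n0
  n6: preds {n2,n4,n5}: {n0,n2} ∩ {n0,n2,n3,n4} ∩ {n0,n2,n5} = {n0,n2}; idom=n2
  n7: preds {n4,n5,n6}: {n0,n2,n3,n4} ∩ {n0,n2,n5} ∩ {n0,n2,n6} = {n0,n2}; idom=n2

Frontier:
  join n2 pred n0: · stop@n0
  join n2 pred n3: n3→n2 stop@n0
  join n2 pred n5: n5→n2 stop@n0
  join n6 pred n2: · stop@n2
  join n6 pred n4: n4→n3 stop@n2
  join n6 pred n5: n5 stop@n2
  join n7 pred n4: n4→n3 stop@n2
  join n7 pred n5: n5 stop@n2
  join n7 pred n6: n6 stop@n2
  n0 → ∅
  n1 → ∅
  n2 → {n2}
  n3 → {n2,n6,n7}
  n4 → {n6,n7}
  n5 → {n2,n6,n7}
  n6 → {n7}
  n7 → ∅

φ for n: defs {n0,n3,n4,n6,n7}
  DF⁺ = {n2,n6,n7}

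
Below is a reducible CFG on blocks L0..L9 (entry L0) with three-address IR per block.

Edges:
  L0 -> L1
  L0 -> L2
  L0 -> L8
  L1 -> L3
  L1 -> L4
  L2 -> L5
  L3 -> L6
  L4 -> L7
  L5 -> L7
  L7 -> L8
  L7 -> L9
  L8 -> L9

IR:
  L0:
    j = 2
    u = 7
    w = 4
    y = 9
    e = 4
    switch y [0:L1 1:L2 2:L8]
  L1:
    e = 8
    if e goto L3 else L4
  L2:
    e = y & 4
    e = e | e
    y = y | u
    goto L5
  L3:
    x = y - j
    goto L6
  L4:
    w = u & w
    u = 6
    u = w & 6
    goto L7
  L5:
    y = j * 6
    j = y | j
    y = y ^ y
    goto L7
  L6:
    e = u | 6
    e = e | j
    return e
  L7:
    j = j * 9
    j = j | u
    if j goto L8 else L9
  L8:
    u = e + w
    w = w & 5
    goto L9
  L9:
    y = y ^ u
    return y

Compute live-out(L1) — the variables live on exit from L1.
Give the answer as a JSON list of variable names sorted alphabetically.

Answer: ["e", "j", "u", "w", "y"]

Working:
def/use:
  L0: def={e,j,u,w,y} ue=∅
  L1: def={e} ue=∅
  L2: def={e,y} ue={u,y}
  L3: def={x} ue={j,y}
  L4: def={u,w} ue={u,w}
  L5: def={j,y} ue={j}
  L6: def={e} ue={j,u}
  L7: def={j} ue={j,u}
  L8: def={u,w} ue={e,w}
  L9: def={y} ue={u,y}

Live sets:
  L0: in=∅ out={e,j,u,w,y}
  L1: in={j,u,w,y} out={e,j,u,w,y}
  L2: in={j,u,w,y} out={e,j,u,w}
  L3: in={j,u,y} out={j,u}
  L4: in={e,j,u,w,y} out={e,j,u,w,y}
  L5: in={e,j,u,w} out={e,j,u,w,y}
  L6: in={j,u} out=∅
  L7: in={e,j,u,w,y} out={e,u,w,y}
  L8: in={e,w,y} out={u,y}
  L9: in={u,y} out=∅

live-out(L1) = ["e", "j", "u", "w", "y"]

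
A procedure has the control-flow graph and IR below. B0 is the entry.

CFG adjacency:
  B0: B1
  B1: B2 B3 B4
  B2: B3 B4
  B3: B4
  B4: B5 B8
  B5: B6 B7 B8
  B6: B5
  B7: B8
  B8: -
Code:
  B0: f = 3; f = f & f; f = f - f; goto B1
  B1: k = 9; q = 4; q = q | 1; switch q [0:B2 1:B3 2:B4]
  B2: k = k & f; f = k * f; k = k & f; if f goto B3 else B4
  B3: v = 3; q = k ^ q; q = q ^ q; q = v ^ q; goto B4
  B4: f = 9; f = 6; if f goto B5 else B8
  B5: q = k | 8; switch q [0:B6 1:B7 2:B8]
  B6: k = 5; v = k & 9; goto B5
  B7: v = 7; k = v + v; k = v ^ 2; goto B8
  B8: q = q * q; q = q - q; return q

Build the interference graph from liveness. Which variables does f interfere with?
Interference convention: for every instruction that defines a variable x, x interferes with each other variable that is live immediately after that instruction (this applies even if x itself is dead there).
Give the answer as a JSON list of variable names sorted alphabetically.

Per-block:
  B0 def {f} use ∅
  B1 def {k,q} use ∅
  B2 def {f,k} use {f,k}
  B3 def {q,v} use {k,q}
  B4 def {f} use ∅
  B5 def {q} use {k}
  B6 def {k,v} use ∅
  B7 def {k,v} use ∅
  B8 def {q} use {q}

Backward fixpoint:
  B0: in=∅ out={f}
  B1: in={f} out={f,k,q}
  B2: in={f,k,q} out={k,q}
  B3: in={k,q} out={k,q}
  B4: in={k,q} out={k,q}
  B5: in={k} out={q}
  B6: in=∅ out={k}
  B7: in={q} out={q}
  B8: in={q} out=∅

Interfere edges:
  f: {k,q}
  k: {f,q,v}
  q: {f,k,v}
  v: {k,q}

N(f) = ["k", "q"]

Answer: ["k", "q"]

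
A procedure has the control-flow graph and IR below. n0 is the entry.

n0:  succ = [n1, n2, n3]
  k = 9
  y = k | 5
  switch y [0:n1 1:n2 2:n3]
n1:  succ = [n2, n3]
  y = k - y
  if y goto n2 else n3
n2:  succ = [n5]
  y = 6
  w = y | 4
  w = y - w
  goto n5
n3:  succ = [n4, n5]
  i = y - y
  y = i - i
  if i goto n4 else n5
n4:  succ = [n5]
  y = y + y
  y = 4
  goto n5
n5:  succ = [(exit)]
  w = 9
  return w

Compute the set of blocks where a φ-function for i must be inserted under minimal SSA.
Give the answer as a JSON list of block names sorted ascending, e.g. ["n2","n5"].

Answer: ["n5"]

Analysis:
idom tree: n1←n0 n2←n0 n3←n0 n4←n3 n5←n0
Dom∩ at merges:
  n2: preds {n0,n1}: {n0} ∩ {n0,n1} = {n0}; idom=n0
  n3: preds {n0,n1}: {n0} ∩ {n0,n1} = {n0}; idom=n0
  n5: preds {n2,n3,n4}: {n0,n2} ∩ {n0,n3} ∩ {n0,n3,n4} = {n0}; idom=n0

DF derivation:
  n2←n0: walk · to n0
  n2←n1: walk n1 to n0
  n3←n0: walk · to n0
  n3←n1: walk n1 to n0
  n5←n2: walk n2 to n0
  n5←n3: walk n3 to n0
  n5←n4: walk n4→n3 to n0
  n0 → ∅
  n1 → {n2,n3}
  n2 → {n5}
  n3 → {n5}
  n4 → {n5}
  n5 → ∅

φ for i: defs {n3}
  DF⁺ = {n5}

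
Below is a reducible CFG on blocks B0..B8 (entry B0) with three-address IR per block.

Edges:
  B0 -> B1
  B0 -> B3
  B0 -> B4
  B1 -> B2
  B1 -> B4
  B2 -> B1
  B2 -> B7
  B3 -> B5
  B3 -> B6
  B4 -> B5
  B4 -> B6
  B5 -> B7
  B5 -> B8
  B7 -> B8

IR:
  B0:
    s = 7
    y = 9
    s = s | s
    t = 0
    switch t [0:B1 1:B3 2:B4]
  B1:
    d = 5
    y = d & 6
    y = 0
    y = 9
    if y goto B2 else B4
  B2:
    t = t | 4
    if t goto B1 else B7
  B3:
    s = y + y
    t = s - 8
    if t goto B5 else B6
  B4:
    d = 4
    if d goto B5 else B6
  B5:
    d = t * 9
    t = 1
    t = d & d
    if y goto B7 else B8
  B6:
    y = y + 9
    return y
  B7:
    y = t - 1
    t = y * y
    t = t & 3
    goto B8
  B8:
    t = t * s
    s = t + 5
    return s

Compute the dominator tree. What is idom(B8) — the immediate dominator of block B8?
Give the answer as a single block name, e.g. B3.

idom tree: B1←B0 B2←B1 B3←B0 B4←B0 B5←B0 B6←B0 B7←B0 B8←B0
Join-block Dom:
  B1: preds {B0,B2}: {B0} ∩ {B0,B1,B2} = {B0}; idom=B0
  B4: preds {B0,B1}: {B0} ∩ {B0,B1} = {B0}; idom=B0
  B5: preds {B3,B4}: {B0,B3} ∩ {B0,B4} = {B0}; idom=B0
  B6: preds {B3,B4}: {B0,B3} ∩ {B0,B4} = {B0}; idom=B0
  B7: preds {B2,B5}: {B0,B1,B2} ∩ {B0,B5} = {B0}; idom=B0
  B8: preds {B5,B7}: {B0,B5} ∩ {B0,B7} = {B0}; idom=B0

idom(B8) = B0

Answer: B0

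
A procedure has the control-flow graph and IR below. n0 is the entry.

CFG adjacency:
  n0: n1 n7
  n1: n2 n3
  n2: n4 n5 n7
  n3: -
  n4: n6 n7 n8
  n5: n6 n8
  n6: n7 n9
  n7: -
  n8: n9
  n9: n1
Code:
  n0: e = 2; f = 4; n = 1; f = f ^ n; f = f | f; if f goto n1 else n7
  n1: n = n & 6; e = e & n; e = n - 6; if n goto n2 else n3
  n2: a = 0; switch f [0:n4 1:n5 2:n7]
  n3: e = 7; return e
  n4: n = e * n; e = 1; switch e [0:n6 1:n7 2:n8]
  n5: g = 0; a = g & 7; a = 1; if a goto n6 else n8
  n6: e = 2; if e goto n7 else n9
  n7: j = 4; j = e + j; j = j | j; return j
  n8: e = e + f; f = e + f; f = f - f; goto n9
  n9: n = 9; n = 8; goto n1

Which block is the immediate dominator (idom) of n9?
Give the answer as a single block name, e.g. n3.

Answer: n2

Analysis:
idom tree: n1←n0 n2←n1 n3←n1 n4←n2 n5←n2 n6←n2 n7←n0 n8←n2 n9←n2
Dom∩ at merges:
  n1: preds {n0,n9}: {n0} ∩ {n0,n1,n2,n9} = {n0}; idom=n0
  n6: preds {n4,n5}: {n0,n1,n2,n4} ∩ {n0,n1,n2,n5} = {n0,n1,n2}; idom=n2
  n7: preds {n0,n2,n4,n6}: {n0} ∩ {n0,n1,n2} ∩ {n0,n1,n2,n4} ∩ {n0,n1,n2,n6} = {n0}; idom=n0
  n8: preds {n4,n5}: {n0,n1,n2,n4} ∩ {n0,n1,n2,n5} = {n0,n1,n2}; idom=n2
  n9: preds {n6,n8}: {n0,n1,n2,n6} ∩ {n0,n1,n2,n8} = {n0,n1,n2}; idom=n2

idom(n9) = n2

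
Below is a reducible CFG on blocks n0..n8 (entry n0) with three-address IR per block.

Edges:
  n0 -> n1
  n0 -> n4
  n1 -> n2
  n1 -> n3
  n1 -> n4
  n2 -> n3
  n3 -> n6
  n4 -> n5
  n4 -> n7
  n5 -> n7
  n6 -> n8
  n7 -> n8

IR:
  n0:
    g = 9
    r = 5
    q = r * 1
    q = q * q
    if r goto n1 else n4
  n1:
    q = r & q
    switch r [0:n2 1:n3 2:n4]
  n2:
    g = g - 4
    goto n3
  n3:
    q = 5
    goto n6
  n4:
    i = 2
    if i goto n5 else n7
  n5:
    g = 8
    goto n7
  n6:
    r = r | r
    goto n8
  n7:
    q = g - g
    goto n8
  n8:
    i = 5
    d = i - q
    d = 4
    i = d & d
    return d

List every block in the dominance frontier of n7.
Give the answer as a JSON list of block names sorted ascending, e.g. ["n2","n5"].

idom tree: n1←n0 n2←n1 n3←n1 n4←n0 n5←n4 n6←n3 n7←n4 n8←n0
Dom at joins:
  n3: preds {n1,n2}: {n0,n1} ∩ {n0,n1,n2} = {n0,n1}; idom=n1
  n4: preds {n0,n1}: {n0} ∩ {n0,n1} = {n0}; idom=n0
  n7: preds {n4,n5}: {n0,n4} ∩ {n0,n4,n5} = {n0,n4}; idom=n4
  n8: preds {n6,n7}: {n0,n1,n3,n6} ∩ {n0,n4,n7} = {n0}; idom=n0

Frontier:
  join n3 pred n1: · stop@n1
  join n3 pred n2: n2 stop@n1
  join n4 pred n0: · stop@n0
  join n4 pred n1: n1 stop@n0
  join n7 pred n4: · stop@n4
  join n7 pred n5: n5 stop@n4
  join n8 pred n6: n6→n3→n1 stop@n0
  join n8 pred n7: n7→n4 stop@n0
  n0 → ∅
  n1 → {n4,n8}
  n2 → {n3}
  n3 → {n8}
  n4 → {n8}
  n5 → {n7}
  n6 → {n8}
  n7 → {n8}
  n8 → ∅

DF(n7) = ["n8"]

Answer: ["n8"]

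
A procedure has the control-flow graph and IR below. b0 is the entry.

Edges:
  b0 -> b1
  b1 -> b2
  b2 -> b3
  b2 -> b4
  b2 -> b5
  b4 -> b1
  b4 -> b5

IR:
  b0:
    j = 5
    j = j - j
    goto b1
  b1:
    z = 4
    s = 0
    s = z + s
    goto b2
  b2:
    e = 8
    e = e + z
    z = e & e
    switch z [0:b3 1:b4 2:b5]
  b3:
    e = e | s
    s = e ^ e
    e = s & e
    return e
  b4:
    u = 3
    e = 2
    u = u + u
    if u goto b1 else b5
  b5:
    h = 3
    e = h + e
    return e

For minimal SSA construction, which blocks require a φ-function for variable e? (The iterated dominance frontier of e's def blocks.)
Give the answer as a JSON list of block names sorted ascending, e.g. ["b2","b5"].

Answer: ["b1", "b5"]

Analysis:
idom tree: b1←b0 b2←b1 b3←b2 b4←b2 b5←b2
Join-block Dom:
  b1: preds {b0,b4}: {b0} ∩ {b0,b1,b2,b4} = {b0}; idom=b0
  b5: preds {b2,b4}: {b0,b1,b2} ∩ {b0,b1,b2,b4} = {b0,b1,b2}; idom=b2

Frontier:
  join b1 pred b0: · stop@b0
  join b1 pred b4: b4→b2→b1 stop@b0
  join b5 pred b2: · stop@b2
  join b5 pred b4: b4 stop@b2
  b0: DF=∅
  b1: DF={b1}
  b2: DF={b1}
  b3: DF=∅
  b4: DF={b1,b5}
  b5: DF=∅

φ for e: defs {b2,b3,b4,b5}
  DF⁺ = {b1,b5}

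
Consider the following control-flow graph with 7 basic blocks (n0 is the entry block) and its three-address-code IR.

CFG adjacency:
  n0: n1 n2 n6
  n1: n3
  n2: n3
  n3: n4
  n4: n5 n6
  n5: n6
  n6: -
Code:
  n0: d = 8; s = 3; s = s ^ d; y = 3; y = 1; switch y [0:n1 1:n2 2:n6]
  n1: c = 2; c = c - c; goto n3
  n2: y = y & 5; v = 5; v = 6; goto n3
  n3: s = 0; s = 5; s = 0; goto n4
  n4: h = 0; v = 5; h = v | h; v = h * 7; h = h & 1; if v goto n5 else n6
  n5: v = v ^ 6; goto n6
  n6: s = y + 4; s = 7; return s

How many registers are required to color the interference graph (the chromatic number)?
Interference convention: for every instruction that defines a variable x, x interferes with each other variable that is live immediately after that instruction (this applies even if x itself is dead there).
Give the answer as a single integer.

Answer: 3

Derivation:
Block summaries:
  n0: {d,s,y} / ∅
  n1: {c} / ∅
  n2: {v,y} / {y}
  n3: {s} / ∅
  n4: {h,v} / ∅
  n5: {v} / {v}
  n6: {s} / {y}

Live sets:
  live n0: ∅→{y}
  live n1: {y}→{y}
  live n2: {y}→{y}
  live n3: {y}→{y}
  live n4: {y}→{v,y}
  live n5: {v,y}→{y}
  live n6: {y}→∅

Conflict graph:
  c: {y}
  d: {s}
  h: {v,y}
  s: {d,y}
  v: {h,y}
  y: {c,h,s,v}

Chromatic number:
  {h,v,y} pairwise interfere (3-clique) ⇒ χ ≥ 3
  3-colouring: R0={d,y}  R1={c,h,s}  R2={v}
  χ = 3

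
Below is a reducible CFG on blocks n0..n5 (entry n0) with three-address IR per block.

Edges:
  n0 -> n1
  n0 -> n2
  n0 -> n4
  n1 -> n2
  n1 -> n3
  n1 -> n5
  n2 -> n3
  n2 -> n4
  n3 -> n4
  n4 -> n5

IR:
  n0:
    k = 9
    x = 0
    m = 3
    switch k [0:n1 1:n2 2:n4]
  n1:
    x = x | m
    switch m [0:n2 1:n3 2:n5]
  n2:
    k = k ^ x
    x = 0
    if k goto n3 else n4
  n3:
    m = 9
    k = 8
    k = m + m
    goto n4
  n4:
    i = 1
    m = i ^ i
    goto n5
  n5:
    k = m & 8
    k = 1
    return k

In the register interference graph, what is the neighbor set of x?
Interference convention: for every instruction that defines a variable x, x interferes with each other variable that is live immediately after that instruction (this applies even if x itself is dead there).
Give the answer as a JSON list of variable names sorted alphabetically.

Block summaries:
  n0: def={k,m,x} ue=∅
  n1: def={x} ue={m,x}
  n2: def={k,x} ue={k,x}
  n3: def={k,m} ue=∅
  n4: def={i,m} ue=∅
  n5: def={k} ue={m}

Liveness:
  n0: in=∅ out={k,m,x}
  n1: in={k,m,x} out={k,m,x}
  n2: in={k,x} out=∅
  n3: in=∅ out=∅
  n4: in=∅ out={m}
  n5: in={m} out=∅

Interference:
  i — ∅
  k — {m,x}
  m — {k,x}
  x — {k,m}

N(x) = ["k", "m"]

Answer: ["k", "m"]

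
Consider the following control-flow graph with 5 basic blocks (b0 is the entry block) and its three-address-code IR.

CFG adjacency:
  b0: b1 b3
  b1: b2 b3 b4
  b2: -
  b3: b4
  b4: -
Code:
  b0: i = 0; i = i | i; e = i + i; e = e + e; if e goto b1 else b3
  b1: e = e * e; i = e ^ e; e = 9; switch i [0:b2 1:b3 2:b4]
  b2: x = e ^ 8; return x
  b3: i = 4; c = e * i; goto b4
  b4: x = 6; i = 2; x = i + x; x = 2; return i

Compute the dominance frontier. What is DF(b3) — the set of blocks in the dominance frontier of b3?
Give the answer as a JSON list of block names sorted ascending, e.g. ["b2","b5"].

idom tree: b1←b0 b2←b1 b3←b0 b4←b0
Join-block Dom:
  b3: preds {b0,b1}: {b0} ∩ {b0,b1} = {b0}; idom=b0
  b4: preds {b1,b3}: {b0,b1} ∩ {b0,b3} = {b0}; idom=b0

Frontier:
  join b3 pred b0: · stop@b0
  join b3 pred b1: b1 stop@b0
  join b4 pred b1: b1 stop@b0
  join b4 pred b3: b3 stop@b0
  b0 → ∅
  b1 → {b3,b4}
  b2 → ∅
  b3 → {b4}
  b4 → ∅

DF(b3) = ["b4"]

Answer: ["b4"]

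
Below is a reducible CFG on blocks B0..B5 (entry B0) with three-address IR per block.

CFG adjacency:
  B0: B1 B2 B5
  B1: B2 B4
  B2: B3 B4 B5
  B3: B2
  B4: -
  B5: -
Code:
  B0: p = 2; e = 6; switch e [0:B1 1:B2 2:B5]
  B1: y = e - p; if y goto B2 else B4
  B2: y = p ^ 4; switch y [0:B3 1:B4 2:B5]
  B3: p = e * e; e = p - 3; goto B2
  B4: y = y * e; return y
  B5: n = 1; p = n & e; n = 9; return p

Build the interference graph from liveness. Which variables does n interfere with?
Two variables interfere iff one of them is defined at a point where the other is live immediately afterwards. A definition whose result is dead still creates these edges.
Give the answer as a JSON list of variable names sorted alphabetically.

Per-block:
  B0 def {e,p} use ∅
  B1 def {y} use {e,p}
  B2 def {y} use {p}
  B3 def {e,p} use {e}
  B4 def {y} use {e,y}
  B5 def {n,p} use {e}

Backward fixpoint:
  B0 li=∅ lo={e,p}
  B1 li={e,p} lo={e,p,y}
  B2 li={e,p} lo={e,y}
  B3 li={e} lo={e,p}
  B4 li={e,y} lo=∅
  B5 li={e} lo=∅

Interference:
  e: {n,p,y}
  n: {e,p}
  p: {e,n,y}
  y: {e,p}

N(n) = ["e", "p"]

Answer: ["e", "p"]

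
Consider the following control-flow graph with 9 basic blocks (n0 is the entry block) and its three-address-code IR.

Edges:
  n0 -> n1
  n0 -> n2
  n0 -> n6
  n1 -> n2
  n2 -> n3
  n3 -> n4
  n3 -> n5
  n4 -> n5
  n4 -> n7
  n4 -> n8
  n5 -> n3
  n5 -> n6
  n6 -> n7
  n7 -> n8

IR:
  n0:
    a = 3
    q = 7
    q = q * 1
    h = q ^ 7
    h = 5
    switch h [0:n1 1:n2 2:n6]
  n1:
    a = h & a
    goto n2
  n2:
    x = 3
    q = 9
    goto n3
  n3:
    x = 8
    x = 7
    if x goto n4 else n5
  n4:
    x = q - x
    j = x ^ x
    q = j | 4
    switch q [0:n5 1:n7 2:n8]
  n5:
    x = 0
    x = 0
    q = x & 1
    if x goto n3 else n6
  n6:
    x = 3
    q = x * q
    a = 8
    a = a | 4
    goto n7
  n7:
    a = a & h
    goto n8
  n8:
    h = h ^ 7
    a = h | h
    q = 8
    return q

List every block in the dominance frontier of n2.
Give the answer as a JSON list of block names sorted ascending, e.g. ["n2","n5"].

idom tree: n1←n0 n2←n0 n3←n2 n4←n3 n5←n3 n6←n0 n7←n0 n8←n0
Join-block Dom:
  n2: preds {n0,n1}: {n0} ∩ {n0,n1} = {n0}; idom=n0
  n3: preds {n2,n5}: {n0,n2} ∩ {n0,n2,n3,n5} = {n0,n2}; idom=n2
  n5: preds {n3,n4}: {n0,n2,n3} ∩ {n0,n2,n3,n4} = {n0,n2,n3}; idom=n3
  n6: preds {n0,n5}: {n0} ∩ {n0,n2,n3,n5} = {n0}; idom=n0
  n7: preds {n4,n6}: {n0,n2,n3,n4} ∩ {n0,n6} = {n0}; idom=n0
  n8: preds {n4,n7}: {n0,n2,n3,n4} ∩ {n0,n7} = {n0}; idom=n0

DF walk-up:
  n2←n0: walk · to n0
  n2←n1: walk n1 to n0
  n3←n2: walk · to n2
  n3←n5: walk n5→n3 to n2
  n5←n3: walk · to n3
  n5←n4: walk n4 to n3
  n6←n0: walk · to n0
  n6←n5: walk n5→n3→n2 to n0
  n7←n4: walk n4→n3→n2 to n0
  n7←n6: walk n6 to n0
  n8←n4: walk n4→n3→n2 to n0
  n8←n7: walk n7 to n0
  DF(n0)=∅
  DF(n1)={n2}
  DF(n2)={n6,n7,n8}
  DF(n3)={n3,n6,n7,n8}
  DF(n4)={n5,n7,n8}
  DF(n5)={n3,n6}
  DF(n6)={n7}
  DF(n7)={n8}
  DF(n8)=∅

DF(n2) = ["n6", "n7", "n8"]

Answer: ["n6", "n7", "n8"]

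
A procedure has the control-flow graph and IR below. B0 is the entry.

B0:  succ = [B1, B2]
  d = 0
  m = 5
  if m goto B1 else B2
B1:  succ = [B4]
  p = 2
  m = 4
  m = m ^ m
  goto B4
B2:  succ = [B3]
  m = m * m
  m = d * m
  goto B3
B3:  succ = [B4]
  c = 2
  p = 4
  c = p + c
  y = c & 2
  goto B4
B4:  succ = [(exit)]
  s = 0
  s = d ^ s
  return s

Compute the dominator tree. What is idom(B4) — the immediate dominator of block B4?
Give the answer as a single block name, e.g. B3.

Answer: B0

Derivation:
idom tree: B1←B0 B2←B0 B3←B2 B4←B0
Dom∩ at merges:
  B4: preds {B1,B3}: {B0,B1} ∩ {B0,B2,B3} = {B0}; idom=B0

idom(B4) = B0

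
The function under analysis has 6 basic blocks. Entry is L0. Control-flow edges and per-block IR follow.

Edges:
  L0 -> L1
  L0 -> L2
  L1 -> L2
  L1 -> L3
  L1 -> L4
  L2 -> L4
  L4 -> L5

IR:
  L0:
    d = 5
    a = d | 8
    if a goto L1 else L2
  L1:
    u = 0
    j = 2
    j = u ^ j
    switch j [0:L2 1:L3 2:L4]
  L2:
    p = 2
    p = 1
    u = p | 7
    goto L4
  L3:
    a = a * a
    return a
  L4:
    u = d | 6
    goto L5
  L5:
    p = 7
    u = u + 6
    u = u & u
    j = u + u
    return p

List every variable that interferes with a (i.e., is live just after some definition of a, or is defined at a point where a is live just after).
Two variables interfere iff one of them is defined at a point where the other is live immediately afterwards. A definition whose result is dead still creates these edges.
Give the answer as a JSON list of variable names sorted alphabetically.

Per-block:
  L0 def {a,d} use ∅
  L1 def {j,u} use ∅
  L2 def {p,u} use ∅
  L3 def {a} use {a}
  L4 def {u} use {d}
  L5 def {j,p,u} use {u}

Backward fixpoint:
  L0 li=∅ lo={a,d}
  L1 li={a,d} lo={a,d}
  L2 li={d} lo={d}
  L3 li={a} lo=∅
  L4 li={d} lo={u}
  L5 li={u} lo=∅

Interfere edges:
  a↔{d,j,u}
  d↔{a,j,p,u}
  j↔{a,d,p,u}
  p↔{d,j,u}
  u↔{a,d,j,p}

N(a) = ["d", "j", "u"]

Answer: ["d", "j", "u"]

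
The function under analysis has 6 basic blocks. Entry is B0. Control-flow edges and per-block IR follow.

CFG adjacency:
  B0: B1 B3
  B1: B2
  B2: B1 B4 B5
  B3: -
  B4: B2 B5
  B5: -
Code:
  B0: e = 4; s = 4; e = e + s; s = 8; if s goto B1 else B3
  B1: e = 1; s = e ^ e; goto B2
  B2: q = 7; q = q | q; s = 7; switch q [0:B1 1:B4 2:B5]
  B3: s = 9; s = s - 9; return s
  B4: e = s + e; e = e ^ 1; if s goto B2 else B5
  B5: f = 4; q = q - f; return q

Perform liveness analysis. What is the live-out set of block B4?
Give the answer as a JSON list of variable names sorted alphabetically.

Answer: ["e", "q"]

Derivation:
Block summaries:
  B0: def={e,s} ue=∅
  B1: def={e,s} ue=∅
  B2: def={q,s} ue=∅
  B3: def={s} ue=∅
  B4: def={e} ue={e,s}
  B5: def={f,q} ue={q}

Liveness:
  live B0: ∅→∅
  live B1: ∅→{e}
  live B2: {e}→{e,q,s}
  live B3: ∅→∅
  live B4: {e,q,s}→{e,q}
  live B5: {q}→∅

live-out(B4) = ["e", "q"]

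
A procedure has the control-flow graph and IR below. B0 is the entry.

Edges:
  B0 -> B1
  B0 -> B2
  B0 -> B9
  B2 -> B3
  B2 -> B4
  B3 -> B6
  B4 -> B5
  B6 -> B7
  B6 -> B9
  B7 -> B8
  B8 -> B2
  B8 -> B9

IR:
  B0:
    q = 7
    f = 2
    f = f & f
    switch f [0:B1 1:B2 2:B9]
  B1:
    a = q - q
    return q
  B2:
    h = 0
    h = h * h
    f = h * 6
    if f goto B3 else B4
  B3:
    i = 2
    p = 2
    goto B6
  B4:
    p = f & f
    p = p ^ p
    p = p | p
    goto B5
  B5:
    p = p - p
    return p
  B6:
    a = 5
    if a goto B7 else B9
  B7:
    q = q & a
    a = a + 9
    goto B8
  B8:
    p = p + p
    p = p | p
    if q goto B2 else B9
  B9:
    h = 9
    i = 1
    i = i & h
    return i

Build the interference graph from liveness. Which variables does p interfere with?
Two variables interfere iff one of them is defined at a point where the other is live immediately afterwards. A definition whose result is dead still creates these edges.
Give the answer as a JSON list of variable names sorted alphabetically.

Answer: ["a", "q"]

Derivation:
Block summaries:
  B0 def {f,q} use ∅
  B1 def {a} use {q}
  B2 def {f,h} use ∅
  B3 def {i,p} use ∅
  B4 def {p} use {f}
  B5 def {p} use {p}
  B6 def {a} use ∅
  B7 def {a,q} use {a,q}
  B8 def {p} use {p,q}
  B9 def {h,i} use ∅

Live sets:
  B0 li=∅ lo={q}
  B1 li={q} lo=∅
  B2 li={q} lo={f,q}
  B3 li={q} lo={p,q}
  B4 li={f} lo={p}
  B5 li={p} lo=∅
  B6 li={p,q} lo={a,p,q}
  B7 li={a,p,q} lo={p,q}
  B8 li={p,q} lo={q}
  B9 li=∅ lo=∅

Interference:
  a — {p,q}
  f — {q}
  h — {i,q}
  i — {h,q}
  p — {a,q}
  q — {a,f,h,i,p}

N(p) = ["a", "q"]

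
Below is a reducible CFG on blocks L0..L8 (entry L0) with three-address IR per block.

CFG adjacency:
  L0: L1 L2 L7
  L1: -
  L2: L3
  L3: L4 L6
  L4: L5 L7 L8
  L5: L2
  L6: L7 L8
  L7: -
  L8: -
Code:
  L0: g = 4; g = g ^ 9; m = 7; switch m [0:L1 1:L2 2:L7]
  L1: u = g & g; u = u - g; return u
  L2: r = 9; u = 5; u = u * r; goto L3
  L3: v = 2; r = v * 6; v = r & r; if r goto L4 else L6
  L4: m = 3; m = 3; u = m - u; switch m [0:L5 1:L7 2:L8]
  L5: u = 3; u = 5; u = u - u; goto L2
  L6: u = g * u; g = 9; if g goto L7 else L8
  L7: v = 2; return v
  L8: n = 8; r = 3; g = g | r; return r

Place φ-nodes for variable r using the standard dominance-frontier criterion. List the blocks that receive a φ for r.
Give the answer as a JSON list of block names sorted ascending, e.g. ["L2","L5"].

Answer: ["L2", "L7"]

Derivation:
idom tree: L1←L0 L2←L0 L3←L2 L4←L3 L5←L4 L6←L3 L7←L0 L8←L3
Dom at joins:
  L2: preds {L0,L5}: {L0} ∩ {L0,L2,L3,L4,L5} = {L0}; idom=L0
  L7: preds {L0,L4,L6}: {L0} ∩ {L0,L2,L3,L4} ∩ {L0,L2,L3,L6} = {L0}; idom=L0
  L8: preds {L4,L6}: {L0,L2,L3,L4} ∩ {L0,L2,L3,L6} = {L0,L2,L3}; idom=L3

Frontier:
  L2←L0: walk · to L0
  L2←L5: walk L5→L4→L3→L2 to L0
  L7←L0: walk · to L0
  L7←L4: walk L4→L3→L2 to L0
  L7←L6: walk L6→L3→L2 to L0
  L8←L4: walk L4 to L3
  L8←L6: walk L6 to L3
  L0: DF=∅
  L1: DF=∅
  L2: DF={L2,L7}
  L3: DF={L2,L7}
  L4: DF={L2,L7,L8}
  L5: DF={L2}
  L6: DF={L7,L8}
  L7: DF=∅
  L8: DF=∅

φ for r: defs {L2,L3,L8}
  DF⁺ = {L2,L7}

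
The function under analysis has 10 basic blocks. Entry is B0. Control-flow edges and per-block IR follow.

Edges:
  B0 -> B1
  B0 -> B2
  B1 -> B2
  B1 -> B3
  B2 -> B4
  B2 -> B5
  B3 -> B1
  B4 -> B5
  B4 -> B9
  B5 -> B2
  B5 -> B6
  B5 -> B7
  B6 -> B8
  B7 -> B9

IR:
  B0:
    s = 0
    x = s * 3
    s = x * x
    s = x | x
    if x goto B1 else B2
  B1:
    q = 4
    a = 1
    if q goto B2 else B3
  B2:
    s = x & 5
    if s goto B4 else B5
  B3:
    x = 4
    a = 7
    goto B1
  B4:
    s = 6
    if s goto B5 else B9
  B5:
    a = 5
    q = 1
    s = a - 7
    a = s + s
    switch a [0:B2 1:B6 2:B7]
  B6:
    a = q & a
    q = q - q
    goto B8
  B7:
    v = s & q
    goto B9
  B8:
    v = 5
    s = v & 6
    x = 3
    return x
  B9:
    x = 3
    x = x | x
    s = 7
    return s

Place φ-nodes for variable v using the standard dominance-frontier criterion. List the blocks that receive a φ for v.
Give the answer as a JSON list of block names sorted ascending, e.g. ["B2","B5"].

Answer: ["B9"]

Working:
idom tree: B1←B0 B2←B0 B3←B1 B4←B2 B5←B2 B6←B5 B7←B5 B8←B6 B9←B2
Dom∩ at merges:
  B1: preds {B0,B3}: {B0} ∩ {B0,B1,B3} = {B0}; idom=B0
  B2: preds {B0,B1,B5}: {B0} ∩ {B0,B1} ∩ {B0,B2,B5} = {B0}; idom=B0
  B5: preds {B2,B4}: {B0,B2} ∩ {B0,B2,B4} = {B0,B2}; idom=B2
  B9: preds {B4,B7}: {B0,B2,B4} ∩ {B0,B2,B5,B7} = {B0,B2}; idom=B2

Frontier:
  join B1 pred B0: · stop@B0
  join B1 pred B3: B3→B1 stop@B0
  join B2 pred B0: · stop@B0
  join B2 pred B1: B1 stop@B0
  join B2 pred B5: B5→B2 stop@B0
  join B5 pred B2: · stop@B2
  join B5 pred B4: B4 stop@B2
  join B9 pred B4: B4 stop@B2
  join B9 pred B7: B7→B5 stop@B2
  DF(B0)=∅
  DF(B1)={B1,B2}
  DF(B2)={B2}
  DF(B3)={B1}
  DF(B4)={B5,B9}
  DF(B5)={B2,B9}
  DF(B6)=∅
  DF(B7)={B9}
  DF(B8)=∅
  DF(B9)=∅

φ for v: defs {B7,B8}
  DF⁺ = {B9}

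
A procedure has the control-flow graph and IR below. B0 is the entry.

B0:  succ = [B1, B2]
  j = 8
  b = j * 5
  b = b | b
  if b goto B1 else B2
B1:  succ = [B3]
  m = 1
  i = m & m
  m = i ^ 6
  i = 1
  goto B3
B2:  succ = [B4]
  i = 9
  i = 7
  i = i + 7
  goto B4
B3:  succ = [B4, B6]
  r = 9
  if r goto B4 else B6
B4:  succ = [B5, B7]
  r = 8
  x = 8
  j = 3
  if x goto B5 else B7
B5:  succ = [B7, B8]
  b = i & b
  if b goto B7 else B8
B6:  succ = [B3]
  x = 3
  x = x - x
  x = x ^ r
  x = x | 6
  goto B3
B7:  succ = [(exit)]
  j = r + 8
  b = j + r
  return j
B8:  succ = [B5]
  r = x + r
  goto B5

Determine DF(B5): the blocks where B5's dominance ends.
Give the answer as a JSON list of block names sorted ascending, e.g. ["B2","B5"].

Answer: ["B5", "B7"]

Working:
idom tree: B1←B0 B2←B0 B3←B1 B4←B0 B5←B4 B6←B3 B7←B4 B8←B5
Join-block Dom:
  B3: preds {B1,B6}: {B0,B1} ∩ {B0,B1,B3,B6} = {B0,B1}; idom=B1
  B4: preds {B2,B3}: {B0,B2} ∩ {B0,B1,B3} = {B0}; idom=B0
  B5: preds {B4,B8}: {B0,B4} ∩ {B0,B4,B5,B8} = {B0,B4}; idom=B4
  B7: preds {B4,B5}: {B0,B4} ∩ {B0,B4,B5} = {B0,B4}; idom=B4

DF derivation:
  join B3 pred B1: · stop@B1
  join B3 pred B6: B6→B3 stop@B1
  join B4 pred B2: B2 stop@B0
  join B4 pred B3: B3→B1 stop@B0
  join B5 pred B4: · stop@B4
  join B5 pred B8: B8→B5 stop@B4
  join B7 pred B4: · stop@B4
  join B7 pred B5: B5 stop@B4
  B0: DF=∅
  B1: DF={B4}
  B2: DF={B4}
  B3: DF={B3,B4}
  B4: DF=∅
  B5: DF={B5,B7}
  B6: DF={B3}
  B7: DF=∅
  B8: DF={B5}

DF(B5) = ["B5", "B7"]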